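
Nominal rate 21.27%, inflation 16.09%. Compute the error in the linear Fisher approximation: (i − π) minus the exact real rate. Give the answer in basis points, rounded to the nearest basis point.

Approximate: r ≈ 21.270% − 16.090% = 5.1800%
Exact: (1 + 0.2127)/(1 + 0.1609) − 1 = 4.4621%
Error = 5.1800% − 4.4621% = 0.7179% → 72 basis points.

72 basis points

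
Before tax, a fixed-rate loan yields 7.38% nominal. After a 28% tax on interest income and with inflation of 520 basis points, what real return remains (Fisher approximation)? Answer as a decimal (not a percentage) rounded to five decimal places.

After-tax nominal return = 7.38% × (1 − 0.28) = 5.3136%.
r ≈ 5.3136% − 5.2% → 0.00114.

0.00114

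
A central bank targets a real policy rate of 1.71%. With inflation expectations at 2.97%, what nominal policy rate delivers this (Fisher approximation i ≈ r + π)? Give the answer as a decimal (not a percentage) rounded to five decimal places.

0.04680

i ≈ r + π = 1.71% + 2.97% = 0.04680.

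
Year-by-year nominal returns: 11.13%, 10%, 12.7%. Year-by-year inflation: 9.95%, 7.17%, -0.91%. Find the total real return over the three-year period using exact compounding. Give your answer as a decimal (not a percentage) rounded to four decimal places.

0.1799

Compound the nominal returns: 1.1113 × 1.1000 × 1.1270 = 1.377679.
Compound inflation: 1.0995 × 1.0717 × 0.9909 = 1.167611.
Deflate: 1.377679 / 1.167611 = 1.179912.
Total real return = 1.179912 − 1 → 0.1799.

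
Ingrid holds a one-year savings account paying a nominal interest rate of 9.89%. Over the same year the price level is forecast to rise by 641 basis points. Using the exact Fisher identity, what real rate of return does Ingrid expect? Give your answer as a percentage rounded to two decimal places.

3.27%

By the Fisher identity, 1 + r = (1 + i)/(1 + π).
1 + r = 1.09890 / 1.06410 = 1.032704
r = 1.032704 − 1 = 3.2704%, i.e. 3.27%.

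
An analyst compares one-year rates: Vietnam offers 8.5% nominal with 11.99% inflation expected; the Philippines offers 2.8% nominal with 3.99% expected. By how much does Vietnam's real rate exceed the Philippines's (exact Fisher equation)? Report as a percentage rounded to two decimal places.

Vietnam: (1 + 0.0850)/(1 + 0.1199) − 1 = -3.1163%
The Philippines: (1 + 0.0280)/(1 + 0.0399) − 1 = -1.1443%
Differential = -3.1163% − (-1.1443%) = -1.9720% → -1.97%.

-1.97%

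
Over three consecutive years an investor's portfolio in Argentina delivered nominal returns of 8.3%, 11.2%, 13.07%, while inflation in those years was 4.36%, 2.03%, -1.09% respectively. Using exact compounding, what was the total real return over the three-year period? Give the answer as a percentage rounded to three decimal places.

29.294%

Nominal growth factor = 1.0830 × 1.1120 × 1.1307 = 1.361697
Price-level growth factor = 1.0436 × 1.0203 × 0.9891 = 1.053179
Real growth factor = 1.361697 / 1.053179 = 1.292940
Total real return = 1.292940 − 1 → 29.294%.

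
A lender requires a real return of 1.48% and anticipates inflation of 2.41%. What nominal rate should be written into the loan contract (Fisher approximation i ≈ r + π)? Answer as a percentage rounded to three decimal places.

i ≈ r + π = 1.48% + 2.41% = 3.890%.

3.890%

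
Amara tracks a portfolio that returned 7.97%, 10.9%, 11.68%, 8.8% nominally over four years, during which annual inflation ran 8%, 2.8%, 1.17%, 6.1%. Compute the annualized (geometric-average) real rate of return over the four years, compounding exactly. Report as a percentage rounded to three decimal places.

Compound the nominal returns: 1.0797 × 1.1090 × 1.1168 × 1.0880 = 1.45491944.
Compound inflation: 1.0800 × 1.0280 × 1.0117 × 1.0610 = 1.19174683.
Deflate: 1.45491944 / 1.19174683 = 1.22082930.
Annualized real rate = 1.22082930^(1/4) − 1 = 5.1148% → 5.115%.

5.115%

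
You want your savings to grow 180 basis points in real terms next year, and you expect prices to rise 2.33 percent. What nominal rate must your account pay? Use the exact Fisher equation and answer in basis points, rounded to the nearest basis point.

417 basis points

(1 + i) = (1 + r)(1 + π) = 1.01800 × 1.02330 = 1.0417194
i = 1.0417194 − 1, so the required nominal rate is 417 basis points.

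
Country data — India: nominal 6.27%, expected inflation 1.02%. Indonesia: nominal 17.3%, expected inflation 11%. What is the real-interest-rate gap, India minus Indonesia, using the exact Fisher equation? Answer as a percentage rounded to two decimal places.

-0.48%

India: (1 + 0.0627)/(1 + 0.0102) − 1 = 5.1970%
Indonesia: (1 + 0.1730)/(1 + 0.1100) − 1 = 5.6757%
Differential = 5.1970% − 5.6757% = -0.4787% → -0.48%.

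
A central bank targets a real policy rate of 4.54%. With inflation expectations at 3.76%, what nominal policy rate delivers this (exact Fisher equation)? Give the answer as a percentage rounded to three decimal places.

(1 + i) = (1 + r)(1 + π) = 1.04540 × 1.03760 = 1.08470704
i = 1.08470704 − 1, so the required nominal rate is 8.471%.

8.471%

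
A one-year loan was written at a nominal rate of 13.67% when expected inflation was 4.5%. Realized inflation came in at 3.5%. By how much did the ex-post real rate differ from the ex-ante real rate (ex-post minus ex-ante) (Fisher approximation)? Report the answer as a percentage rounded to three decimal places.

1.000%

Ex-ante: 13.67% − 4.5% = 9.170%
Ex-post: 13.67% − 3.5% = 10.170%
Difference (ex-post − ex-ante) = 1.0000% → 1.000%.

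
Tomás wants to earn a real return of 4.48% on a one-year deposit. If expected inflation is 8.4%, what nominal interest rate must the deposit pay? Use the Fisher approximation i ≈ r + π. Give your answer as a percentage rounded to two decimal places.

12.88%

i ≈ r + π = 4.48% + 8.4% = 12.88%.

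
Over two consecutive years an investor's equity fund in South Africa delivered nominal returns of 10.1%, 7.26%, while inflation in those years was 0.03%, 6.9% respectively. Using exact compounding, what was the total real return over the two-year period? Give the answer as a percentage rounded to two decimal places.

10.44%

Nominal growth factor = 1.1010 × 1.0726 = 1.180933
Price-level growth factor = 1.0003 × 1.0690 = 1.069321
Real growth factor = 1.180933 / 1.069321 = 1.104376
Total real return = 1.104376 − 1 → 10.44%.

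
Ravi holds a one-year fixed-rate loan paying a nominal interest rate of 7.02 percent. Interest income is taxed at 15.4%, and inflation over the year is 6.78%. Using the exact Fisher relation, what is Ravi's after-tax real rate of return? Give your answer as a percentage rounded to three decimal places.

After-tax nominal return = 7.02% × (1 − 0.154) = 5.93892%.
1 + r = 1.0593892 / 1.06780 = 0.992123
After-tax real rate = 0.992123 − 1 → -0.788%.

-0.788%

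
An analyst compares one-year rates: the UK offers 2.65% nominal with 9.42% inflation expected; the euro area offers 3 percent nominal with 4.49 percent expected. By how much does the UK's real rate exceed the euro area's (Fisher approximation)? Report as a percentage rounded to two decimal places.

The UK: 2.65% − 9.42% = -6.770%
The euro area: 3% − 4.49% = -1.490%
Differential = -5.280% → -5.28%.

-5.28%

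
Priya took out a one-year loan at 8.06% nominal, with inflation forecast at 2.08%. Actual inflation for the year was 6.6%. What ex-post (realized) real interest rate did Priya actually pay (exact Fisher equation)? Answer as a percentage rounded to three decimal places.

1.370%

Ex-post: (1 + 0.0806)/(1 + 0.0660) − 1 = 1.3696%
So the realized real rate is 1.370%.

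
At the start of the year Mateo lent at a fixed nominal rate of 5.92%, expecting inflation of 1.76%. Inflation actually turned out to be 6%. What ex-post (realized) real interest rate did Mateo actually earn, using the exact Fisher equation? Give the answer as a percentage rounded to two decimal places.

Ex-post: (1 + 0.0592)/(1 + 0.0600) − 1 = -0.0755%
So the realized real rate is -0.08%.

-0.08%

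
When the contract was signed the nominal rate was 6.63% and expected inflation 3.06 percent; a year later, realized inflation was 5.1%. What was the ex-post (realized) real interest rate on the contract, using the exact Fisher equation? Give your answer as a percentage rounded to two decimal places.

1.46%

Ex-post: (1 + 0.0663)/(1 + 0.0510) − 1 = 1.4558%
So the realized real rate is 1.46%.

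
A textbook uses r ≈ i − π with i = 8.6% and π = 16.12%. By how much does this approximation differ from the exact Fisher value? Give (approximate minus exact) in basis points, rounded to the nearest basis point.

-104 basis points

Approximate: r ≈ 8.600% − 16.120% = -7.5200%
Exact: (1 + 0.0860)/(1 + 0.1612) − 1 = -6.4761%
Error = -7.5200% − (-6.4761%) = -1.0439% → -104 basis points.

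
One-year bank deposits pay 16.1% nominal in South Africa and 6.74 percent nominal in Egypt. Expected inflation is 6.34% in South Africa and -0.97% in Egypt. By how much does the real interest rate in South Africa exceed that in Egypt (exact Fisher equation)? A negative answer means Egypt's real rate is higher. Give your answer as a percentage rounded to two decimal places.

1.39%

South Africa: (1 + 0.1610)/(1 + 0.0634) − 1 = 9.1781%
Egypt: (1 + 0.0674)/(1 − 0.0097) − 1 = 7.7855%
Differential = 9.1781% − 7.7855% = 1.3926% → 1.39%.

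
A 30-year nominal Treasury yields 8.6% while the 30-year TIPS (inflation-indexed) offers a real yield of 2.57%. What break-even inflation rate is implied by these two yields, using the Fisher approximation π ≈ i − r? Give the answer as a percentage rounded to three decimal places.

6.030%

π ≈ i − r = 8.6% − 2.57% → 6.030%.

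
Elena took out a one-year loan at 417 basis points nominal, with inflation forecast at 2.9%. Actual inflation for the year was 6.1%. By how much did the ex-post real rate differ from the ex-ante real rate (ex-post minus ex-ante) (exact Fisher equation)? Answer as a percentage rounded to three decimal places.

Ex-ante: (1 + 0.0417)/(1 + 0.0290) − 1 = 1.2342%
Ex-post: (1 + 0.0417)/(1 + 0.0610) − 1 = -1.8190%
Difference (ex-post − ex-ante) = -3.0532% → -3.053%.

-3.053%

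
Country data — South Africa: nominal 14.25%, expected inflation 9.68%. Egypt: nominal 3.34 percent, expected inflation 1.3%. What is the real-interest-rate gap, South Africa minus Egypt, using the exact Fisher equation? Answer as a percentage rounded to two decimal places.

2.15%

South Africa: (1 + 0.1425)/(1 + 0.0968) − 1 = 4.1667%
Egypt: (1 + 0.0334)/(1 + 0.0130) − 1 = 2.0138%
Differential = 4.1667% − 2.0138% = 2.1528% → 2.15%.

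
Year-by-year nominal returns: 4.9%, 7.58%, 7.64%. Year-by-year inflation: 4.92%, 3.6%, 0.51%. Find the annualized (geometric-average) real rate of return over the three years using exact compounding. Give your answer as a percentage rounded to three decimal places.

3.598%

Compound the nominal returns: 1.0490 × 1.0758 × 1.0764 = 1.21473268.
Compound inflation: 1.0492 × 1.0360 × 1.0051 = 1.09251475.
Deflate: 1.21473268 / 1.09251475 = 1.11186845.
Annualized real rate = 1.11186845^(1/3) − 1 = 3.5979% → 3.598%.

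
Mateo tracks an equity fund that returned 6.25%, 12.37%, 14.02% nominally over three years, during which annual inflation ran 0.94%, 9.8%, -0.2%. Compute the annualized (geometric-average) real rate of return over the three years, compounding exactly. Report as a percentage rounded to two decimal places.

Compound the nominal returns: 1.0625 × 1.1237 × 1.1402 = 1.36132041.
Compound inflation: 1.0094 × 1.0980 × 0.9980 = 1.10610456.
Deflate: 1.36132041 / 1.10610456 = 1.23073393.
Annualized real rate = 1.23073393^(1/3) − 1 = 7.1654% → 7.17%.

7.17%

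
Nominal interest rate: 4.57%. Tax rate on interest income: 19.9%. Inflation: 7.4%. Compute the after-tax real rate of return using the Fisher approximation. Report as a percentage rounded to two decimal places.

After-tax nominal return = 4.57% × (1 − 0.199) = 3.66057%.
r ≈ 3.66057% − 7.4% → -3.74%.

-3.74%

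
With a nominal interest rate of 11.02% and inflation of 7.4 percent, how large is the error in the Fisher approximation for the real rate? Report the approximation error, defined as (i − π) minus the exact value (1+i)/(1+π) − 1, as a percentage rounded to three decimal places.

0.249%

Approximate: r ≈ 11.020% − 7.400% = 3.6200%
Exact: (1 + 0.1102)/(1 + 0.0740) − 1 = 3.3706%
Error = 3.6200% − 3.3706% = 0.2494% → 0.249%.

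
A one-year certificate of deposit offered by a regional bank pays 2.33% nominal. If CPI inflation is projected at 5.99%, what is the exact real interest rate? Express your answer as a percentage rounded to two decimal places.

-3.45%

1 + r = 1.02330 / 1.05990 = 0.965468
r = 0.965468 − 1 = -3.4532%, i.e. -3.45%.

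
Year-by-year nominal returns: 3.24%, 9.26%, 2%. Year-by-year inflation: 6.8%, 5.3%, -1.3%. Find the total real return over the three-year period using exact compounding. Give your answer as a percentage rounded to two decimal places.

3.66%

Compound the nominal returns: 1.0324 × 1.0926 × 1.0200 = 1.150560.
Compound inflation: 1.0680 × 1.0530 × 0.9870 = 1.109984.
Deflate: 1.150560 / 1.109984 = 1.036556.
Total real return = 1.036556 − 1 → 3.66%.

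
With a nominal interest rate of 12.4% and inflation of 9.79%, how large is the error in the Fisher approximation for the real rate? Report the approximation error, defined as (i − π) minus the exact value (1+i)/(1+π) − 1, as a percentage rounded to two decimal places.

0.23%

Approximate: r ≈ 12.400% − 9.790% = 2.6100%
Exact: (1 + 0.1240)/(1 + 0.0979) − 1 = 2.3773%
Error = 2.6100% − 2.3773% = 0.2327% → 0.23%.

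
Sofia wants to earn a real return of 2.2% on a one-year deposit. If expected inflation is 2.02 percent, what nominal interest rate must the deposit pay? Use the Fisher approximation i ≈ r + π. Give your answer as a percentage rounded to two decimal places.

4.22%

i ≈ r + π = 2.2% + 2.02% = 4.22%.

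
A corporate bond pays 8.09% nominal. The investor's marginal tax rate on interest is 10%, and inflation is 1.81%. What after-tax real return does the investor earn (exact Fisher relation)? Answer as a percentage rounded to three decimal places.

After-tax nominal return = 8.09% × (1 − 0.1) = 7.2810%.
1 + r = 1.07281 / 1.01810 = 1.053737
After-tax real rate = 1.053737 − 1 → 5.374%.

5.374%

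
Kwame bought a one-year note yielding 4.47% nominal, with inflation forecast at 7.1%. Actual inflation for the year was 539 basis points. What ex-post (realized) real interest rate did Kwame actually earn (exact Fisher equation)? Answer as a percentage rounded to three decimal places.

Ex-post: (1 + 0.0447)/(1 + 0.0539) − 1 = -0.8729%
So the realized real rate is -0.873%.

-0.873%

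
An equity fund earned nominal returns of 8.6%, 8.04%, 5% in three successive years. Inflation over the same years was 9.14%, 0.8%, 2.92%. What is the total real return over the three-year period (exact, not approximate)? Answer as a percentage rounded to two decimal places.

Nominal growth factor = 1.0860 × 1.0804 × 1.0500 = 1.231980
Price-level growth factor = 1.0914 × 1.0080 × 1.0292 = 1.132255
Real growth factor = 1.231980 / 1.132255 = 1.088077
Total real return = 1.088077 − 1 → 8.81%.

8.81%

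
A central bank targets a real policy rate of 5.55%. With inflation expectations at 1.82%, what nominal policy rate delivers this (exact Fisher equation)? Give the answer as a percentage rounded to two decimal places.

7.47%

(1 + i) = (1 + r)(1 + π) = 1.05550 × 1.01820 = 1.0747101
i = 1.0747101 − 1, so the required nominal rate is 7.47%.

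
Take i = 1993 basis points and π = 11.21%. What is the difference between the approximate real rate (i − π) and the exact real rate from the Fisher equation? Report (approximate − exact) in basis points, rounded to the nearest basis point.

88 basis points

Approximate: r ≈ 19.930% − 11.210% = 8.7200%
Exact: (1 + 0.1993)/(1 + 0.1121) − 1 = 7.8410%
Error = 8.7200% − 7.8410% = 0.8790% → 88 basis points.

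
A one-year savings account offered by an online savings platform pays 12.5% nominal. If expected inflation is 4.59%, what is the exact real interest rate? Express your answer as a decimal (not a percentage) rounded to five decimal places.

0.07563

By the Fisher equation, 1 + r = (1 + i)/(1 + π).
1 + r = 1.12500 / 1.04590 = 1.075629
r = 1.075629 − 1 = 7.5629%, i.e. 0.07563.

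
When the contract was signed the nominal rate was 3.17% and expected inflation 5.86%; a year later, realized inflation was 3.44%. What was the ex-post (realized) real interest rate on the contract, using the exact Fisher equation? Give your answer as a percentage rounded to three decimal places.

Ex-post: (1 + 0.0317)/(1 + 0.0344) − 1 = -0.2610%
So the realized real rate is -0.261%.

-0.261%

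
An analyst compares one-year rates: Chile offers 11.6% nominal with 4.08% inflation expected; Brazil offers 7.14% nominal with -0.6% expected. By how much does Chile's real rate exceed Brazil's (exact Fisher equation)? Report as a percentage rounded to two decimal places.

-0.56%

Chile: (1 + 0.1160)/(1 + 0.0408) − 1 = 7.2252%
Brazil: (1 + 0.0714)/(1 − 0.0060) − 1 = 7.7867%
Differential = 7.2252% − 7.7867% = -0.5615% → -0.56%.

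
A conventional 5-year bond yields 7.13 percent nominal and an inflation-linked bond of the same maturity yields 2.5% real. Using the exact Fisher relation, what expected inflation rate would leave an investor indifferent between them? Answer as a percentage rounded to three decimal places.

(1 + π) = (1 + i)/(1 + r) = 1.07130 / 1.02500 = 1.045171
Break-even inflation = 1.045171 − 1 → 4.517%.

4.517%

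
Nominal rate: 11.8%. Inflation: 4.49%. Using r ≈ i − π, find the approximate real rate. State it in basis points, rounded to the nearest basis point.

731 basis points

r ≈ i − π = 11.8% − 4.49% = 731 basis points.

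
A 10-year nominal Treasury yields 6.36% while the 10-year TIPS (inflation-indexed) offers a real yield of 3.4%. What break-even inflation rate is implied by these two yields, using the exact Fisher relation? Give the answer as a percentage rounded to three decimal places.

2.863%

(1 + π) = (1 + i)/(1 + r) = 1.06360 / 1.03400 = 1.028627
Break-even inflation = 1.028627 − 1 → 2.863%.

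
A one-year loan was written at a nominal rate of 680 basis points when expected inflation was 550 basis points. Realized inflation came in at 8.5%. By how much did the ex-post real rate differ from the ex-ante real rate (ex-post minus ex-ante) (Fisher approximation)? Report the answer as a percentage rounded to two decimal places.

-3.00%

Ex-ante: 6.8% − 5.5% = 1.300%
Ex-post: 6.8% − 8.5% = -1.700%
Difference (ex-post − ex-ante) = -3.0000% → -3.00%.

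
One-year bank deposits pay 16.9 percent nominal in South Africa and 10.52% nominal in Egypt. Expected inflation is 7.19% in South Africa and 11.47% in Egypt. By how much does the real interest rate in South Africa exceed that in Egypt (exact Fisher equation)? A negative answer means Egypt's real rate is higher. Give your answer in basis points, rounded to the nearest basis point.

South Africa: (1 + 0.1690)/(1 + 0.0719) − 1 = 9.0587%
Egypt: (1 + 0.1052)/(1 + 0.1147) − 1 = -0.8522%
Differential = 9.0587% − (-0.8522%) = 9.9109% → 991 basis points.

991 basis points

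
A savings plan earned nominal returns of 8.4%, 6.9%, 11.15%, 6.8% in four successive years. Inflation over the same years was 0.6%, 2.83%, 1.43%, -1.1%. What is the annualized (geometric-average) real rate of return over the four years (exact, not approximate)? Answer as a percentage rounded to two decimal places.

Nominal growth factor = 1.0840 × 1.0690 × 1.1115 × 1.0680 = 1.37558587
Price-level growth factor = 1.0060 × 1.0283 × 1.0143 × 0.9890 = 1.03772083
Real growth factor = 1.37558587 / 1.03772083 = 1.32558376
Annualized real rate = 1.32558376^(1/4) − 1 = 7.3005% → 7.30%.

7.30%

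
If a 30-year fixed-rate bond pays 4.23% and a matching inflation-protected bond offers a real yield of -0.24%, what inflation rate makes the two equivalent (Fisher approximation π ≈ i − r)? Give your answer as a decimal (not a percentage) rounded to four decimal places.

π ≈ i − r = 4.23% − (-0.24%) → 0.0447.

0.0447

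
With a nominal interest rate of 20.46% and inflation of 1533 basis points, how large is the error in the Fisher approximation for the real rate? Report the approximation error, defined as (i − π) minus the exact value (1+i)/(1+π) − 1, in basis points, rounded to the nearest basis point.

Approximate: r ≈ 20.460% − 15.330% = 5.1300%
Exact: (1 + 0.2046)/(1 + 0.1533) − 1 = 4.4481%
Error = 5.1300% − 4.4481% = 0.6819% → 68 basis points.

68 basis points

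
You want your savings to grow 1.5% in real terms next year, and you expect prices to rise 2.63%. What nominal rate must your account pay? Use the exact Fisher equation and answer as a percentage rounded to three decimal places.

(1 + i) = (1 + r)(1 + π) = 1.01500 × 1.02630 = 1.0416945
i = 1.0416945 − 1, so the required nominal rate is 4.169%.

4.169%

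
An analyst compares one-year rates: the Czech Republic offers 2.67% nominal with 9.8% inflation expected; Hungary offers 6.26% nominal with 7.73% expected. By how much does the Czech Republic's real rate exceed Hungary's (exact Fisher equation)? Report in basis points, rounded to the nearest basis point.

The Czech Republic: (1 + 0.0267)/(1 + 0.0980) − 1 = -6.4936%
Hungary: (1 + 0.0626)/(1 + 0.0773) − 1 = -1.3645%
Differential = -6.4936% − (-1.3645%) = -5.1291% → -513 basis points.

-513 basis points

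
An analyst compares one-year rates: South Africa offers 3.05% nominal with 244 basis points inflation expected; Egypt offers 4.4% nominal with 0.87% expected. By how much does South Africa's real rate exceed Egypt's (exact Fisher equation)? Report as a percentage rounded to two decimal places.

South Africa: (1 + 0.0305)/(1 + 0.0244) − 1 = 0.5955%
Egypt: (1 + 0.0440)/(1 + 0.0087) − 1 = 3.4996%
Differential = 0.5955% − 3.4996% = -2.9041% → -2.90%.

-2.90%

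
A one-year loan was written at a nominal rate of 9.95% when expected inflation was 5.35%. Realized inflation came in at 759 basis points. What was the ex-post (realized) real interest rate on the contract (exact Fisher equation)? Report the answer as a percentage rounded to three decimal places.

Ex-post: (1 + 0.0995)/(1 + 0.0759) − 1 = 2.19351%
So the realized real rate is 2.194%.

2.194%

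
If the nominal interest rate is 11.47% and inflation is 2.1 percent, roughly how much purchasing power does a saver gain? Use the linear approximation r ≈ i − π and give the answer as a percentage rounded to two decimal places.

r ≈ i − π = 11.47% − 2.1% = 9.37%.

9.37%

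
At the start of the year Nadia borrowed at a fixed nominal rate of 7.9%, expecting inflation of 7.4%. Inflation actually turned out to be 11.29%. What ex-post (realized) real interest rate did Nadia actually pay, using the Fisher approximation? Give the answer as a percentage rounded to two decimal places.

Ex-post: 7.9% − 11.29% = -3.390%
So the realized real rate is -3.39%.

-3.39%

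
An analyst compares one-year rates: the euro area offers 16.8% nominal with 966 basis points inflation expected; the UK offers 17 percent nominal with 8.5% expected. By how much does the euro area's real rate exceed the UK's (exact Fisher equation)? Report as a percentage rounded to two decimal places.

-1.32%

The euro area: (1 + 0.1680)/(1 + 0.0966) − 1 = 6.5110%
The UK: (1 + 0.1700)/(1 + 0.0850) − 1 = 7.8341%
Differential = 6.5110% − 7.8341% = -1.3231% → -1.32%.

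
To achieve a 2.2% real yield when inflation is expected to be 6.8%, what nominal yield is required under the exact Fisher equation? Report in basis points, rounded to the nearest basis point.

(1 + i) = (1 + r)(1 + π) = 1.02200 × 1.06800 = 1.091496
i = 1.091496 − 1, so the required nominal rate is 915 basis points.

915 basis points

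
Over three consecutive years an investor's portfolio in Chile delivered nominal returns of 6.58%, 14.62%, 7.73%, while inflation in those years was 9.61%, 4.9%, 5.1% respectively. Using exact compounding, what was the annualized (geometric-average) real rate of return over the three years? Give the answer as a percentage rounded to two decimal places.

Compound the nominal returns: 1.0658 × 1.1462 × 1.0773 = 1.31605118.
Compound inflation: 1.0961 × 1.0490 × 1.0510 = 1.20844915.
Deflate: 1.31605118 / 1.20844915 = 1.08904142.
Annualized real rate = 1.08904142^(1/3) − 1 = 2.8841% → 2.88%.

2.88%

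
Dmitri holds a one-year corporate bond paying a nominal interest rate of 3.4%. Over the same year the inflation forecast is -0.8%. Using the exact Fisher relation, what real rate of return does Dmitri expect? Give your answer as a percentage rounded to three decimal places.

4.234%

1 + r = 1.03400 / 0.99200 = 1.042339
r = 1.042339 − 1 = 4.2339%, i.e. 4.234%.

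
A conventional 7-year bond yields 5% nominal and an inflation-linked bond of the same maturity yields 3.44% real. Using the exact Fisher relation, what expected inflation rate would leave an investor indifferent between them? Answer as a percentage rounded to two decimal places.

(1 + π) = (1 + i)/(1 + r) = 1.05000 / 1.03440 = 1.015081
Break-even inflation = 1.015081 − 1 → 1.51%.

1.51%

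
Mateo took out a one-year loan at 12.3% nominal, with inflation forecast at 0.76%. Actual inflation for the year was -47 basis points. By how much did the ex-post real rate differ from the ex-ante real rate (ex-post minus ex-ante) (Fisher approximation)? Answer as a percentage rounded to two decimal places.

1.23%

Ex-ante: 12.3% − 0.76% = 11.540%
Ex-post: 12.3% − (-0.47%) = 12.770%
Difference (ex-post − ex-ante) = 1.2300% → 1.23%.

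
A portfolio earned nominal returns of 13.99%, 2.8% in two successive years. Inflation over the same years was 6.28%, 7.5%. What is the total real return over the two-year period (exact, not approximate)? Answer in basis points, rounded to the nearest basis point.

257 basis points

Compound the nominal returns: 1.1399 × 1.0280 = 1.171817.
Compound inflation: 1.0628 × 1.0750 = 1.142510.
Deflate: 1.171817 / 1.142510 = 1.025652.
Total real return = 1.025652 − 1 → 257 basis points.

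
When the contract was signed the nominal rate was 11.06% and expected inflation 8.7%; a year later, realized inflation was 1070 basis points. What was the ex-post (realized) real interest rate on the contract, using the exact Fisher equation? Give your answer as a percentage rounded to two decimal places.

Ex-post: (1 + 0.1106)/(1 + 0.1070) − 1 = 0.3252%
So the realized real rate is 0.33%.

0.33%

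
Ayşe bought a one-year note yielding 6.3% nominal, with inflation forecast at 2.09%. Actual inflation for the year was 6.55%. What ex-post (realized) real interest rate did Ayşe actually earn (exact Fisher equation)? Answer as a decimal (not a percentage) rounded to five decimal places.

Ex-post: (1 + 0.0630)/(1 + 0.0655) − 1 = -0.2346%
So the realized real rate is -0.00235.

-0.00235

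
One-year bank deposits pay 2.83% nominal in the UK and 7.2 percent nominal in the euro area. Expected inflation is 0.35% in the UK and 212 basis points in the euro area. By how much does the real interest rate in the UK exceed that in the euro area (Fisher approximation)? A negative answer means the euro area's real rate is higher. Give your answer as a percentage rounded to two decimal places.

-2.60%

The UK: 2.83% − 0.35% = 2.480%
The euro area: 7.2% − 2.12% = 5.080%
Differential = -2.600% → -2.60%.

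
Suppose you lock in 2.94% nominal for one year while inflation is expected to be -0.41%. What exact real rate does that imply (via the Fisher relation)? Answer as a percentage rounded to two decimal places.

By the Fisher relation, 1 + r = (1 + i)/(1 + π).
1 + r = 1.02940 / 0.99590 = 1.033638
r = 1.033638 − 1 = 3.3638%, i.e. 3.36%.

3.36%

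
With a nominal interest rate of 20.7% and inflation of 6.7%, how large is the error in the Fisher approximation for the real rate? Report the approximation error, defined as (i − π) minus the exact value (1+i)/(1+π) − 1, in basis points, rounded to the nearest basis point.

Approximate: r ≈ 20.700% − 6.700% = 14.0000%
Exact: (1 + 0.2070)/(1 + 0.0670) − 1 = 13.1209%
Error = 14.0000% − 13.1209% = 0.8791% → 88 basis points.

88 basis points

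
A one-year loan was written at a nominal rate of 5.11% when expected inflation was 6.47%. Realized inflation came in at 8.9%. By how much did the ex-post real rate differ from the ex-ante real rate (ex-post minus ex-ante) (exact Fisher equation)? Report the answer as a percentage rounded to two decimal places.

Ex-ante: (1 + 0.0511)/(1 + 0.0647) − 1 = -1.2774%
Ex-post: (1 + 0.0511)/(1 + 0.0890) − 1 = -3.4803%
Difference (ex-post − ex-ante) = -2.2029% → -2.20%.

-2.20%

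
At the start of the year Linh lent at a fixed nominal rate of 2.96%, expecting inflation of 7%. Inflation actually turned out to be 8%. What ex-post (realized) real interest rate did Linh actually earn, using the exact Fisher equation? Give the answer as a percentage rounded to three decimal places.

Ex-post: (1 + 0.0296)/(1 + 0.0800) − 1 = -4.6667%
So the realized real rate is -4.667%.

-4.667%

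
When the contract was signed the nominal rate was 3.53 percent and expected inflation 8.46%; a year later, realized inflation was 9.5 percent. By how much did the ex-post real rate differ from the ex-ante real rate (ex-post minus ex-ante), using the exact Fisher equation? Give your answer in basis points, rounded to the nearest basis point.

-91 basis points

Ex-ante: (1 + 0.0353)/(1 + 0.0846) − 1 = -4.5455%
Ex-post: (1 + 0.0353)/(1 + 0.0950) − 1 = -5.4521%
Difference (ex-post − ex-ante) = -0.9066% → -91 basis points.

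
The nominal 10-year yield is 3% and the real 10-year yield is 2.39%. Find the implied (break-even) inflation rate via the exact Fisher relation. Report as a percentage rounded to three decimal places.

0.596%

(1 + π) = (1 + i)/(1 + r) = 1.03000 / 1.02390 = 1.005958
Break-even inflation = 1.005958 − 1 → 0.596%.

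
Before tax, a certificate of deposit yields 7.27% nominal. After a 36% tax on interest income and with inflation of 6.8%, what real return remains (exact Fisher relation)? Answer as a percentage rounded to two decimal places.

-2.01%

After-tax nominal return = 7.27% × (1 − 0.36) = 4.6528%.
1 + r = 1.046528 / 1.06800 = 0.979895
After-tax real rate = 0.979895 − 1 → -2.01%.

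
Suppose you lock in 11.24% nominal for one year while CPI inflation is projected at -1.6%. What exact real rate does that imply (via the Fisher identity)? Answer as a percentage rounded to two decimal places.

13.05%

1 + r = 1.11240 / 0.98400 = 1.130488
r = 1.130488 − 1 = 13.0488%, i.e. 13.05%.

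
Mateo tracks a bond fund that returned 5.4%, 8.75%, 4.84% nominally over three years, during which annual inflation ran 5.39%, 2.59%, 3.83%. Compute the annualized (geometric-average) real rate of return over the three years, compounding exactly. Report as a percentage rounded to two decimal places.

2.30%

Nominal growth factor = 1.0540 × 1.0875 × 1.0484 = 1.20170229
Price-level growth factor = 1.0539 × 1.0259 × 1.0383 = 1.12260582
Real growth factor = 1.20170229 / 1.12260582 = 1.07045792
Annualized real rate = 1.07045792^(1/3) − 1 = 2.2955% → 2.30%.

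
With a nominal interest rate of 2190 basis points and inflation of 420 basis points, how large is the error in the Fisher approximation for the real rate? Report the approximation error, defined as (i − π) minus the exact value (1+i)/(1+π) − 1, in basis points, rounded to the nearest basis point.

Approximate: r ≈ 21.900% − 4.200% = 17.7000%
Exact: (1 + 0.2190)/(1 + 0.0420) − 1 = 16.9866%
Error = 17.7000% − 16.9866% = 0.7134% → 71 basis points.

71 basis points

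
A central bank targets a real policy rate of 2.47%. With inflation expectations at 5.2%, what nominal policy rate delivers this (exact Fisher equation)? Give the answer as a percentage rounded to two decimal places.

(1 + i) = (1 + r)(1 + π) = 1.02470 × 1.05200 = 1.0779844
i = 1.0779844 − 1, so the required nominal rate is 7.80%.

7.80%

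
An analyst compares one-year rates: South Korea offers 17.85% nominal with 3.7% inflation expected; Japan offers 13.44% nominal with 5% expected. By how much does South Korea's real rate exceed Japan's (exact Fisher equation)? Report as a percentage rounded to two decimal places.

South Korea: (1 + 0.1785)/(1 + 0.0370) − 1 = 13.6451%
Japan: (1 + 0.1344)/(1 + 0.0500) − 1 = 8.0381%
Differential = 13.6451% − 8.0381% = 5.6070% → 5.61%.

5.61%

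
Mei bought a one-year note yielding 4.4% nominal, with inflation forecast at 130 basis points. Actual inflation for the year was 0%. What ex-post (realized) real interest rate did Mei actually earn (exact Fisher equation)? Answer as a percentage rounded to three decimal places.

4.400%

Ex-post: (1 + 0.0440)/(1 + 0.0000) − 1 = 4.4000%
So the realized real rate is 4.400%.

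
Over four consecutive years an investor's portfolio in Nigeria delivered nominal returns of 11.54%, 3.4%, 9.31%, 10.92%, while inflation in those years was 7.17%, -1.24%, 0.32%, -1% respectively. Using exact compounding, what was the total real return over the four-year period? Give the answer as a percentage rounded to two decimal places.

Compound the nominal returns: 1.1154 × 1.0340 × 1.0931 × 1.1092 = 1.398366.
Compound inflation: 1.0717 × 0.9876 × 1.0032 × 0.9900 = 1.051180.
Deflate: 1.398366 / 1.051180 = 1.330283.
Total real return = 1.330283 − 1 → 33.03%.

33.03%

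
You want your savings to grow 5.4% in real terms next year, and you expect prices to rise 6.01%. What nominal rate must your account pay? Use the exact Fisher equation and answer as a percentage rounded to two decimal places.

(1 + i) = (1 + r)(1 + π) = 1.05400 × 1.06010 = 1.1173454
i = 1.1173454 − 1, so the required nominal rate is 11.73%.

11.73%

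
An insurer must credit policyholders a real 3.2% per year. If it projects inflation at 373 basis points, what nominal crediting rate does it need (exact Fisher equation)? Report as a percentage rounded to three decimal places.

7.049%

(1 + i) = (1 + r)(1 + π) = 1.03200 × 1.03730 = 1.0704936
i = 1.0704936 − 1, so the required nominal rate is 7.049%.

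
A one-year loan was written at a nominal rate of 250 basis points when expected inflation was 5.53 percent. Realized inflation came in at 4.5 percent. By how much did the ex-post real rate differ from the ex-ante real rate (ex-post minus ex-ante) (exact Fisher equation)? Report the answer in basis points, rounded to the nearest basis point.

96 basis points

Ex-ante: (1 + 0.0250)/(1 + 0.0553) − 1 = -2.8712%
Ex-post: (1 + 0.0250)/(1 + 0.0450) − 1 = -1.9139%
Difference (ex-post − ex-ante) = 0.9573% → 96 basis points.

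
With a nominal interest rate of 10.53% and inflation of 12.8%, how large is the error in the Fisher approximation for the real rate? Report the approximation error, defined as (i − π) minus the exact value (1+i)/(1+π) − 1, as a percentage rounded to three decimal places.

Approximate: r ≈ 10.530% − 12.800% = -2.2700%
Exact: (1 + 0.1053)/(1 + 0.1280) − 1 = -2.0124%
Error = -2.2700% − (-2.0124%) = -0.2576% → -0.258%.

-0.258%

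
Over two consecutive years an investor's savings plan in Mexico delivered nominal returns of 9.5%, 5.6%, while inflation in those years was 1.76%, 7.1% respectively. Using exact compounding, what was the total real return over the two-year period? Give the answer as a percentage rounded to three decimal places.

6.099%

Compound the nominal returns: 1.0950 × 1.0560 = 1.156320.
Compound inflation: 1.0176 × 1.0710 = 1.089850.
Deflate: 1.156320 / 1.089850 = 1.060990.
Total real return = 1.060990 − 1 → 6.099%.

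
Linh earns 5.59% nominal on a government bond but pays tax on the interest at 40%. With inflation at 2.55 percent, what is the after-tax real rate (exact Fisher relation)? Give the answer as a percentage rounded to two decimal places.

0.78%

After-tax nominal return = 5.59% × (1 − 0.4) = 3.3540%.
1 + r = 1.03354 / 1.02550 = 1.007840
After-tax real rate = 1.007840 − 1 → 0.78%.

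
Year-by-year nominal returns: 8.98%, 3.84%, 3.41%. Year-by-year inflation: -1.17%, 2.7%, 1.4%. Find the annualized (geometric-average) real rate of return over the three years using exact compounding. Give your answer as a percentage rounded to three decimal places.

Nominal growth factor = 1.0898 × 1.0384 × 1.0341 = 1.17023753
Price-level growth factor = 0.9883 × 1.0270 × 1.0140 = 1.02919388
Real growth factor = 1.17023753 / 1.02919388 = 1.13704284
Annualized real rate = 1.13704284^(1/3) − 1 = 4.3740% → 4.374%.

4.374%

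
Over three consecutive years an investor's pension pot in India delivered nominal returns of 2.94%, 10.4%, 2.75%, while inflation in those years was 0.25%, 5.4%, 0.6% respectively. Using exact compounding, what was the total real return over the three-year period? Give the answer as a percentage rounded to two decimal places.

Compound the nominal returns: 1.0294 × 1.1040 × 1.0275 = 1.167710.
Compound inflation: 1.0025 × 1.0540 × 1.0060 = 1.062975.
Deflate: 1.167710 / 1.062975 = 1.098530.
Total real return = 1.098530 − 1 → 9.85%.

9.85%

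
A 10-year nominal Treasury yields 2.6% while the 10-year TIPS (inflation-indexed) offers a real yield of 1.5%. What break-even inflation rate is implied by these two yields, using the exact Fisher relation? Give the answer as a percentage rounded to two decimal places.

1.08%

(1 + π) = (1 + i)/(1 + r) = 1.02600 / 1.01500 = 1.010837
Break-even inflation = 1.010837 − 1 → 1.08%.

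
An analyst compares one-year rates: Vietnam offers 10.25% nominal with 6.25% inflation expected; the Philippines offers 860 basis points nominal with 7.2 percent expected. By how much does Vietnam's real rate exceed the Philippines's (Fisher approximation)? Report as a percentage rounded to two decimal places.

2.60%

Vietnam: 10.25% − 6.25% = 4.000%
The Philippines: 8.6% − 7.2% = 1.400%
Differential = 2.600% → 2.60%.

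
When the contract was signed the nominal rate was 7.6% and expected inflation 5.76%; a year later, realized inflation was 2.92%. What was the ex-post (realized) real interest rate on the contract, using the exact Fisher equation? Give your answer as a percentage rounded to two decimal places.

4.55%

Ex-post: (1 + 0.0760)/(1 + 0.0292) − 1 = 4.5472%
So the realized real rate is 4.55%.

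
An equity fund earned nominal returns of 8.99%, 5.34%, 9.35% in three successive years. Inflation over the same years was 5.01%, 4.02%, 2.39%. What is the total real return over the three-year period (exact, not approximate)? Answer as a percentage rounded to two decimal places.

Compound the nominal returns: 1.0899 × 1.0534 × 1.0935 = 1.255448.
Compound inflation: 1.0501 × 1.0402 × 1.0239 = 1.118420.
Deflate: 1.255448 / 1.118420 = 1.122519.
Total real return = 1.122519 − 1 → 12.25%.

12.25%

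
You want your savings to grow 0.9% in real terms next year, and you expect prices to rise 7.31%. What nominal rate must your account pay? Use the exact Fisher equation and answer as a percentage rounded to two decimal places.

8.28%

(1 + i) = (1 + r)(1 + π) = 1.00900 × 1.07310 = 1.0827579
i = 1.0827579 − 1, so the required nominal rate is 8.28%.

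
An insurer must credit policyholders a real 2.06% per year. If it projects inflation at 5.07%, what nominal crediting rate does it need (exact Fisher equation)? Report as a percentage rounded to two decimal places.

7.23%

(1 + i) = (1 + r)(1 + π) = 1.02060 × 1.05070 = 1.07234442
i = 1.07234442 − 1, so the required nominal rate is 7.23%.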